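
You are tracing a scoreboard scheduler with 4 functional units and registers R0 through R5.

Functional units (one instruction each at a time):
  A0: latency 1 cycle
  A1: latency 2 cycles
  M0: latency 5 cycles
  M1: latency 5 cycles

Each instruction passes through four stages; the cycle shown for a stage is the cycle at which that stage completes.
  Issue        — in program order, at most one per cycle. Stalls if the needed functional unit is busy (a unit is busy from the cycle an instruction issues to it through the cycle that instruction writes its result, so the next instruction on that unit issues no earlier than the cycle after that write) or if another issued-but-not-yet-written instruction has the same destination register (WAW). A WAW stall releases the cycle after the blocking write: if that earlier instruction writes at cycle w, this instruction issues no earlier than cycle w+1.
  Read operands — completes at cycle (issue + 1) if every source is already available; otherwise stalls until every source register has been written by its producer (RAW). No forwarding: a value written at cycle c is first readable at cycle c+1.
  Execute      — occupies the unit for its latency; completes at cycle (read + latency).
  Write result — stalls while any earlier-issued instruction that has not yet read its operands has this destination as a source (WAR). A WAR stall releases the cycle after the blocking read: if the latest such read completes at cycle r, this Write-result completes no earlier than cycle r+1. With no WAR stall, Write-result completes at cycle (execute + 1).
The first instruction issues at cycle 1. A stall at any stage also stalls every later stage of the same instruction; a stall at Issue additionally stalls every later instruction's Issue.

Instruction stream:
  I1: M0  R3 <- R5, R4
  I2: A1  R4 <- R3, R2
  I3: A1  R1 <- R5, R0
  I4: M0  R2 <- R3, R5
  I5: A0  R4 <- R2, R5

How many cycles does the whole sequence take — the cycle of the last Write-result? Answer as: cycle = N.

cycle = 24

I1: IS=1 RO=2 EX=7 WR=8
I2: IS=2 RO=9 EX=11 WR=12  [RAW R3: wait I1 write@8]
I3: IS=13 RO=14 EX=16 WR=17  [struct: A1 busy until I2 writes@12]
I4: IS=14 RO=15 EX=20 WR=21
I5: IS=15 RO=22 EX=23 WR=24  [RAW R2: wait I4 write@21]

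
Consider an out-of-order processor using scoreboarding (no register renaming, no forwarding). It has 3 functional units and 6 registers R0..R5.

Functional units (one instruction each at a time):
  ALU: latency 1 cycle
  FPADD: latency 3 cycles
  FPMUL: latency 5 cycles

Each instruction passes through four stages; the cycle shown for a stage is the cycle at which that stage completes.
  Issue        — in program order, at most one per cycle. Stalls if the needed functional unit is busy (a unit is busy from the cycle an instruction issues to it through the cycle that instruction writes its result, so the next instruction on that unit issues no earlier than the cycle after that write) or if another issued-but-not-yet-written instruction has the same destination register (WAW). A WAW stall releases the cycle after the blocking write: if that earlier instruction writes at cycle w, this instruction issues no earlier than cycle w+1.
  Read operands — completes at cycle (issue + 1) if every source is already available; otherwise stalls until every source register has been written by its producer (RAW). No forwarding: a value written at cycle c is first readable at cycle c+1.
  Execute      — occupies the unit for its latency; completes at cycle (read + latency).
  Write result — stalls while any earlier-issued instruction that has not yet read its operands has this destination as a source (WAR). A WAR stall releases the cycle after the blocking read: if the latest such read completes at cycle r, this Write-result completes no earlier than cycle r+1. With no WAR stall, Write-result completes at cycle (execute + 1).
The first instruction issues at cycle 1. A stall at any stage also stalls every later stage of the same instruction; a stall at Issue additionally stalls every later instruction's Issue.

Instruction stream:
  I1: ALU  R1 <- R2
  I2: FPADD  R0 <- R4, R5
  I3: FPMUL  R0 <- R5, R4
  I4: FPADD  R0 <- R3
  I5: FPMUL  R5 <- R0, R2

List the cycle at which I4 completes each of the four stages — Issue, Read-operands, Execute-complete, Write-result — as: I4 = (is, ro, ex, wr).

c1: I1 dispatched to ALU
c2: I1 operands ready, I2 dispatched to FPADD
c3: I1 complete, I2 operands ready
c4: R1←I1
c6: I2 complete
c7: R0←I2
c8: I3 dispatched to FPMUL
c9: I3 operands ready
c14: I3 complete
c15: R0←I3
c16: I4 dispatched to FPADD
c17: I4 operands ready, I5 dispatched to FPMUL
c20: I4 complete
c21: R0←I4
c22: I5 operands ready
c27: I5 complete
c28: R5←I5

I4 = (16, 17, 20, 21)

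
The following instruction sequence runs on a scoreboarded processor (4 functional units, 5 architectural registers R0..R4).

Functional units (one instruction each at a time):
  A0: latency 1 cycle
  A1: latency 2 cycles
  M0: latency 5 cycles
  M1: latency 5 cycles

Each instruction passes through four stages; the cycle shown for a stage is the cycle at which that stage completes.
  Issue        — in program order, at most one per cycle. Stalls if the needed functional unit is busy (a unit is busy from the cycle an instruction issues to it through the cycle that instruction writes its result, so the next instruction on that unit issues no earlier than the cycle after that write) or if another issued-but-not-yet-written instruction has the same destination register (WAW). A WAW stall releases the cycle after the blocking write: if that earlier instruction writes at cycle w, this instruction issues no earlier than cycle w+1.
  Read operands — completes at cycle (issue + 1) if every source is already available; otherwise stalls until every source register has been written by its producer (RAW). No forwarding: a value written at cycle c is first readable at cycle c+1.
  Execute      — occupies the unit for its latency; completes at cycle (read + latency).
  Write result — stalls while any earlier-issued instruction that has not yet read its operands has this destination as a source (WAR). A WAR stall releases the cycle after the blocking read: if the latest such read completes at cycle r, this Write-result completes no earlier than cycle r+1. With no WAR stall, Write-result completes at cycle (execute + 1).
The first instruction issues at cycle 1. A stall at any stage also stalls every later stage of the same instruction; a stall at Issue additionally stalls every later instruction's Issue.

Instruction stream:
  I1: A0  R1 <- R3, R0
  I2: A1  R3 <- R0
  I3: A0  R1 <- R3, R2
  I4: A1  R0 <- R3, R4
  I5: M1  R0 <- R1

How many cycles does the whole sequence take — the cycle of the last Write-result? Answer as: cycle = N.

I1 -> (1, 2, 3, 4)
I2 -> (2, 3, 5, 6)
I3 -> (5, 7, 8, 9)  // struct: A0 busy until I1 writes@4, RAW R3: wait I2 write@6
I4 -> (7, 8, 10, 11)  // struct: A1 busy until I2 writes@6
I5 -> (12, 13, 18, 19)  // WAW R0: wait I4 write@11

cycle = 19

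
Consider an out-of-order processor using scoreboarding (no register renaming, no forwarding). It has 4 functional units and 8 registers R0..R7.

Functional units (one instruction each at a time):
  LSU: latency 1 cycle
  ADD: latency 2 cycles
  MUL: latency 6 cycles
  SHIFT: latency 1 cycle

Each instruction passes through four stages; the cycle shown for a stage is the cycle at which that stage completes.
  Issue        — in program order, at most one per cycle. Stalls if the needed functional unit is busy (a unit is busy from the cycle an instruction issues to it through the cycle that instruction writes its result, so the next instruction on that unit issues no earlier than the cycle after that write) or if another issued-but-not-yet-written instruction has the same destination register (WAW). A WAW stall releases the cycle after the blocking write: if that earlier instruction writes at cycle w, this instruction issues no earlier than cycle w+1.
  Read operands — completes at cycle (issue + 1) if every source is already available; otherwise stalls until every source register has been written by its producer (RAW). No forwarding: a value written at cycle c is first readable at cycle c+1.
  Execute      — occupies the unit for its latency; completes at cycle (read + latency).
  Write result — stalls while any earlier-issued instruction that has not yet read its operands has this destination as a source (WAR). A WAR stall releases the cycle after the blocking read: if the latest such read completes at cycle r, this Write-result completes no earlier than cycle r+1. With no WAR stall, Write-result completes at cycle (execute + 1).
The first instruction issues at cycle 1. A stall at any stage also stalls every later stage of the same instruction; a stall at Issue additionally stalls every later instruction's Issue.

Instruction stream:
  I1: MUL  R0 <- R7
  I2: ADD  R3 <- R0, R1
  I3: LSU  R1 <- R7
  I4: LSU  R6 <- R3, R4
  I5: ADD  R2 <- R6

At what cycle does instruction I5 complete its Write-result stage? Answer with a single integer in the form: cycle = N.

cycle = 20

c1: I1 issues→MUL
c2: I1 reads, I2 issues→ADD
c3: I3 issues→LSU
c4: I3 reads
c5: I3 exec-done
c8: I1 exec-done
c9: I1 writes R0
c10: I2 reads
c11: I3 writes R1
c12: I2 exec-done, I4 issues→LSU
c13: I2 writes R3
c14: I4 reads, I5 issues→ADD
c15: I4 exec-done
c16: I4 writes R6
c17: I5 reads
c19: I5 exec-done
c20: I5 writes R2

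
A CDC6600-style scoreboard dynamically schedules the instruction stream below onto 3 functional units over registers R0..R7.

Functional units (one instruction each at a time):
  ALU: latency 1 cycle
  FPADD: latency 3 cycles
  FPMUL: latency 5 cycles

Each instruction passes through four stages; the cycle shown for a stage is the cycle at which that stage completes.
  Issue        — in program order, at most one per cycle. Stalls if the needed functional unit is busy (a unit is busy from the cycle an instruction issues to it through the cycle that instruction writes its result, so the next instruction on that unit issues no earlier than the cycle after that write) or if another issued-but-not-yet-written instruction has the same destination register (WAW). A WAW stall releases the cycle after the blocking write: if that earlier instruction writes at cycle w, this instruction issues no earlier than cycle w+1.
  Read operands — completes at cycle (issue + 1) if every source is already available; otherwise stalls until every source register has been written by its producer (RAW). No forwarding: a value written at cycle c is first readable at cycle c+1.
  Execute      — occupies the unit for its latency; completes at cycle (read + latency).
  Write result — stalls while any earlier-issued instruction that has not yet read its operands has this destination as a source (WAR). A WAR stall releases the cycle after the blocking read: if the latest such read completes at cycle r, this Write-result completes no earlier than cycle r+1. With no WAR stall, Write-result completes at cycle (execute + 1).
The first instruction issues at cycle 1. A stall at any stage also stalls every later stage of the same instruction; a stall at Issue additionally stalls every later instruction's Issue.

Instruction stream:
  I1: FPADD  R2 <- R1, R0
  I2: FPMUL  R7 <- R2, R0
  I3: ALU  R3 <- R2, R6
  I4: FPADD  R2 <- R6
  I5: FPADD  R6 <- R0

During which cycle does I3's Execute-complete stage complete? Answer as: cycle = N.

cycle = 8

c1: I1 issues→FPADD
c2: I1 reads; I2 issues→FPMUL
c3: I3 issues→ALU
c5: I1 exec-done
c6: I1 writes R2
c7: I2 reads; I3 reads; I4 issues→FPADD
c8: I3 exec-done; I4 reads
c9: I3 writes R3
c11: I4 exec-done
c12: I2 exec-done; I4 writes R2
c13: I2 writes R7; I5 issues→FPADD
c14: I5 reads
c17: I5 exec-done
c18: I5 writes R6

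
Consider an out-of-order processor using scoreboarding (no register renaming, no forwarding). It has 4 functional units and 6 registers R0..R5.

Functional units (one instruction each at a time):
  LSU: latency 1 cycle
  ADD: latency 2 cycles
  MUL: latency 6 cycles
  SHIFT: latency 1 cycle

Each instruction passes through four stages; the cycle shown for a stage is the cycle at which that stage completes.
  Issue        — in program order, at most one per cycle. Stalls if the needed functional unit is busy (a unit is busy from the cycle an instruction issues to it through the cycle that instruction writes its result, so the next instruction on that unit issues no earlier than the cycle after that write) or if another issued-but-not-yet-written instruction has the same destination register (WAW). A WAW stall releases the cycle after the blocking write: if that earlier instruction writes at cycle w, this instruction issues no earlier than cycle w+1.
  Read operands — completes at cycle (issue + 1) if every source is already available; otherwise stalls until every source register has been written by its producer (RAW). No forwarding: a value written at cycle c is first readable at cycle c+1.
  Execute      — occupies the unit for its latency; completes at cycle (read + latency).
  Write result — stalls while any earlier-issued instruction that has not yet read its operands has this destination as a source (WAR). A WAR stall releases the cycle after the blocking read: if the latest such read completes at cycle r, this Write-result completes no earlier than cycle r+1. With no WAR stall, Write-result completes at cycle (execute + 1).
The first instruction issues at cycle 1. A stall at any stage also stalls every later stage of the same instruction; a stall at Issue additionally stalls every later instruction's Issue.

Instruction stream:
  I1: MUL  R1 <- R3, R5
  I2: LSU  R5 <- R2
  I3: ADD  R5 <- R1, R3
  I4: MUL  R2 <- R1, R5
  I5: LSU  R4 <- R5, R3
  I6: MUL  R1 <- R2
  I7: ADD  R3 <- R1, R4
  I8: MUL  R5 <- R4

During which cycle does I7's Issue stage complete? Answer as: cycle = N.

I1  is:1  ro:2  ex:8  wr:9
I2  is:2  ro:3  ex:4  wr:5
I3  is:6  ro:10  ex:12  wr:13  — WAW R5: wait I2 write@5, RAW R1: wait I1 write@9
I4  is:10  ro:14  ex:20  wr:21  — struct: MUL busy until I1 writes@9, RAW R5: wait I3 write@13
I5  is:11  ro:14  ex:15  wr:16  — RAW R5: wait I3 write@13
I6  is:22  ro:23  ex:29  wr:30  — struct: MUL busy until I4 writes@21
I7  is:23  ro:31  ex:33  wr:34  — RAW R1: wait I6 write@30
I8  is:31  ro:32  ex:38  wr:39  — struct: MUL busy until I6 writes@30

cycle = 23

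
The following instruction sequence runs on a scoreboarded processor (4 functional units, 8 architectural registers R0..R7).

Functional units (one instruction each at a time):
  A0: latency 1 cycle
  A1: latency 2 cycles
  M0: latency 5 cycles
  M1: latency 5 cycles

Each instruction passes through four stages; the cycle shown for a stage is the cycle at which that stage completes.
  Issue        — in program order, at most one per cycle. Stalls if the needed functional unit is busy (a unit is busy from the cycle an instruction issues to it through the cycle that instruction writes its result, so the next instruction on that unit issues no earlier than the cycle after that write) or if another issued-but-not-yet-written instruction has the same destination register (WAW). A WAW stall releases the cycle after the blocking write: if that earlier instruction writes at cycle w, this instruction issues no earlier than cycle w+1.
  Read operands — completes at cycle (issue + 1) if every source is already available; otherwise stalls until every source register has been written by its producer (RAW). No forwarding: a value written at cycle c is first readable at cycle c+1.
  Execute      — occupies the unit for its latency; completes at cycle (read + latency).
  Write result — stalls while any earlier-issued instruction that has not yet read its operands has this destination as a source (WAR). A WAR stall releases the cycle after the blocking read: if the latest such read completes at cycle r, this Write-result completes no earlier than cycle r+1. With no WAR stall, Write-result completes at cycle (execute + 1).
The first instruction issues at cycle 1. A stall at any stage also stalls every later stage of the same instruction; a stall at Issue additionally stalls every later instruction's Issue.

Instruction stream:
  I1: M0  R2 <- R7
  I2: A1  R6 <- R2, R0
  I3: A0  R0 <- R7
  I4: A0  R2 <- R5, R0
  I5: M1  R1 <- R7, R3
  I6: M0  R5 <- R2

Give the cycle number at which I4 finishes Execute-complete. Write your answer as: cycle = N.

I1 -> (1, 2, 7, 8)
I2 -> (2, 9, 11, 12)  // RAW R2: wait I1 write@8
I3 -> (3, 4, 5, 10)  // WAR R0: wait I2 read@9
I4 -> (11, 12, 13, 14)  // struct: A0 busy until I3 writes@10
I5 -> (12, 13, 18, 19)
I6 -> (13, 15, 20, 21)  // RAW R2: wait I4 write@14

cycle = 13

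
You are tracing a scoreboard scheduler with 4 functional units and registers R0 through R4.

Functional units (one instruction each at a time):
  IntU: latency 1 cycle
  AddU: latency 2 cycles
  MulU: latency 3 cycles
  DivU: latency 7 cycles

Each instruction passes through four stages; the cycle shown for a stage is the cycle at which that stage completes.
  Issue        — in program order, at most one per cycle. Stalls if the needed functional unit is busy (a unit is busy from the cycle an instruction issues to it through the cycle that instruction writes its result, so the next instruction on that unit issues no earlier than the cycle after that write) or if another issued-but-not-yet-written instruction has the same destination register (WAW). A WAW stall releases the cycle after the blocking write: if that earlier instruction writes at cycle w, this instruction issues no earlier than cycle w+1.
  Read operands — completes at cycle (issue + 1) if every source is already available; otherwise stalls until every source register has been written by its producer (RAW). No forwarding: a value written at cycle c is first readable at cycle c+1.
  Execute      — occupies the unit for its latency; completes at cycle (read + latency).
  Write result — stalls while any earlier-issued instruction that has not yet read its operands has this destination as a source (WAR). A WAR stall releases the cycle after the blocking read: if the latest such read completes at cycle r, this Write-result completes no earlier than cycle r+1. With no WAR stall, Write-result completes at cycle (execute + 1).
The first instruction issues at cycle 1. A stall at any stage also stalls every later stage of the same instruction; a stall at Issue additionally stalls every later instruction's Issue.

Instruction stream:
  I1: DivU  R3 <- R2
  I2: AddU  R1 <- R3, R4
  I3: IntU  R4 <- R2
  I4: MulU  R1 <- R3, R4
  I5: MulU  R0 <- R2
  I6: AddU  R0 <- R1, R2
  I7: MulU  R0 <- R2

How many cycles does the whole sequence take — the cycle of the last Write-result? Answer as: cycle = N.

cycle = 37

t=1  I1→DivU
t=2  I1 RO, I2→AddU
t=3  I3→IntU
t=4  I3 RO
t=5  I3 EX
t=9  I1 EX
t=10  I1 WR R3
t=11  I2 RO
t=12  I3 WR R4
t=13  I2 EX
t=14  I2 WR R1
t=15  I4→MulU
t=16  I4 RO
t=19  I4 EX
t=20  I4 WR R1
t=21  I5→MulU
t=22  I5 RO
t=25  I5 EX
t=26  I5 WR R0
t=27  I6→AddU
t=28  I6 RO
t=30  I6 EX
t=31  I6 WR R0
t=32  I7→MulU
t=33  I7 RO
t=36  I7 EX
t=37  I7 WR R0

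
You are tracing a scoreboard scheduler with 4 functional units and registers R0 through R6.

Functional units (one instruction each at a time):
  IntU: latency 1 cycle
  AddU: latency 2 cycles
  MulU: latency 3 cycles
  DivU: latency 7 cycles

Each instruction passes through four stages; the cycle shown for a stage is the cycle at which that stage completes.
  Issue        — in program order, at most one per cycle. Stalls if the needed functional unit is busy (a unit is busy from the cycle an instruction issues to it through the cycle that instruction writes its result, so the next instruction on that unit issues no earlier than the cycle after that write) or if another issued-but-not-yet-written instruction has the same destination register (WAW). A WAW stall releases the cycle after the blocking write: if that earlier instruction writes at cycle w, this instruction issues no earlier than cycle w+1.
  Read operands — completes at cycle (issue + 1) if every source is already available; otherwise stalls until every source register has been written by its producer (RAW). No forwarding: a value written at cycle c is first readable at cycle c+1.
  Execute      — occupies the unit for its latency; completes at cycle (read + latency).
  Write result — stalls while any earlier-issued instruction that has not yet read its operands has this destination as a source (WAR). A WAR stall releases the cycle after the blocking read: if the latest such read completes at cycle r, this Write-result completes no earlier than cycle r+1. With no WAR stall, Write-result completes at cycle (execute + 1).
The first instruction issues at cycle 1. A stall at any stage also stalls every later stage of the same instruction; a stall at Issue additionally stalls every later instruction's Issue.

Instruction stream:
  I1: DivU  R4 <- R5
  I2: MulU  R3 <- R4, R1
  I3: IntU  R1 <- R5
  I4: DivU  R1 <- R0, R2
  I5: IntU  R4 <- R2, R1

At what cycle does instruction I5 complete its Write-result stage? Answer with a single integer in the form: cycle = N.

t=1  I1 dispatched to DivU
t=2  I1 operands ready · I2 dispatched to MulU
t=3  I3 dispatched to IntU
t=4  I3 operands ready
t=5  I3 complete
t=9  I1 complete
t=10  R4←I1
t=11  I2 operands ready
t=12  R1←I3
t=13  I4 dispatched to DivU
t=14  I2 complete · I4 operands ready · I5 dispatched to IntU
t=15  R3←I2
t=21  I4 complete
t=22  R1←I4
t=23  I5 operands ready
t=24  I5 complete
t=25  R4←I5

cycle = 25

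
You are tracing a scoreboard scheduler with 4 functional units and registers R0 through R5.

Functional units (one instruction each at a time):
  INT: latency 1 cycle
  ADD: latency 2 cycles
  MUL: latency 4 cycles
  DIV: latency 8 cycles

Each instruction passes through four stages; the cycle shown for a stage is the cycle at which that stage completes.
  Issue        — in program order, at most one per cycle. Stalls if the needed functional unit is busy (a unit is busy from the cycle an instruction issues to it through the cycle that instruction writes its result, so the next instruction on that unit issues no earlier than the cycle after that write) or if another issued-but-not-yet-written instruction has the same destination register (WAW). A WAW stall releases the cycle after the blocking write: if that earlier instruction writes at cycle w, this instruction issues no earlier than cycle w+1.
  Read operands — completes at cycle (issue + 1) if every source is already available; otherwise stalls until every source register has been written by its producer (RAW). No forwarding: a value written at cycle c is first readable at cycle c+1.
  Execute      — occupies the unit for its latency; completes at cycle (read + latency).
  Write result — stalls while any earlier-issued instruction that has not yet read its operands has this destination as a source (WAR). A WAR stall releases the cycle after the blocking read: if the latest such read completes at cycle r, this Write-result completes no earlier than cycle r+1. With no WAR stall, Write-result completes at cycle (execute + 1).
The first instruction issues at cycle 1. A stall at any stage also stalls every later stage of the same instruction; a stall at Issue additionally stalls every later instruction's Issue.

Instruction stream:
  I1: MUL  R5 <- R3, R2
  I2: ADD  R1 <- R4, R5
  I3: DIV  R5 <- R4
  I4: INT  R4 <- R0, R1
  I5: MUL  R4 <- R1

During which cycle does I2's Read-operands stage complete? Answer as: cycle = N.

I1 -> (1, 2, 6, 7)
I2 -> (2, 8, 10, 11)  // RAW R5: wait I1 write@7
I3 -> (8, 9, 17, 18)  // WAW R5: wait I1 write@7
I4 -> (9, 12, 13, 14)  // RAW R1: wait I2 write@11
I5 -> (15, 16, 20, 21)  // WAW R4: wait I4 write@14

cycle = 8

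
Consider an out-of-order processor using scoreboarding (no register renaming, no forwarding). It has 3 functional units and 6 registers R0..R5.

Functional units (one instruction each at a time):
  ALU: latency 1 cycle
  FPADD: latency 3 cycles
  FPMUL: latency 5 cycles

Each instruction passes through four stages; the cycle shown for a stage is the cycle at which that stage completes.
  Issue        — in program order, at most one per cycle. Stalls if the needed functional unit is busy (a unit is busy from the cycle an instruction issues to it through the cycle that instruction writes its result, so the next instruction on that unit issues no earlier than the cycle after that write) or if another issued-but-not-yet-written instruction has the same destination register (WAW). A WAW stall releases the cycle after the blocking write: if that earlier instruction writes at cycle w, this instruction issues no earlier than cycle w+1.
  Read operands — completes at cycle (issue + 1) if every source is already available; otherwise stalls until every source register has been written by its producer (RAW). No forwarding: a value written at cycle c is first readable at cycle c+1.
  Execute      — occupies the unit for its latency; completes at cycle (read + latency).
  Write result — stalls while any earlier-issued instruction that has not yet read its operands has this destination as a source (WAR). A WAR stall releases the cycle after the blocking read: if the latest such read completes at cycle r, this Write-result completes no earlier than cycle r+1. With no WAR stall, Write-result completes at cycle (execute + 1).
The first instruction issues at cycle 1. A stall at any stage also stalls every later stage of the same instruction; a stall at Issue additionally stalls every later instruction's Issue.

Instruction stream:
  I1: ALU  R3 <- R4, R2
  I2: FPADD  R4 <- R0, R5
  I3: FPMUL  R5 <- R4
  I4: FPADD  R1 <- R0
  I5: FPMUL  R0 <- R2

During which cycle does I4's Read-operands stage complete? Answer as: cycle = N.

cycle = 9

I1 -> (1, 2, 3, 4)
I2 -> (2, 3, 6, 7)
I3 -> (3, 8, 13, 14)  // RAW R4: wait I2 write@7
I4 -> (8, 9, 12, 13)  // struct: FPADD busy until I2 writes@7
I5 -> (15, 16, 21, 22)  // struct: FPMUL busy until I3 writes@14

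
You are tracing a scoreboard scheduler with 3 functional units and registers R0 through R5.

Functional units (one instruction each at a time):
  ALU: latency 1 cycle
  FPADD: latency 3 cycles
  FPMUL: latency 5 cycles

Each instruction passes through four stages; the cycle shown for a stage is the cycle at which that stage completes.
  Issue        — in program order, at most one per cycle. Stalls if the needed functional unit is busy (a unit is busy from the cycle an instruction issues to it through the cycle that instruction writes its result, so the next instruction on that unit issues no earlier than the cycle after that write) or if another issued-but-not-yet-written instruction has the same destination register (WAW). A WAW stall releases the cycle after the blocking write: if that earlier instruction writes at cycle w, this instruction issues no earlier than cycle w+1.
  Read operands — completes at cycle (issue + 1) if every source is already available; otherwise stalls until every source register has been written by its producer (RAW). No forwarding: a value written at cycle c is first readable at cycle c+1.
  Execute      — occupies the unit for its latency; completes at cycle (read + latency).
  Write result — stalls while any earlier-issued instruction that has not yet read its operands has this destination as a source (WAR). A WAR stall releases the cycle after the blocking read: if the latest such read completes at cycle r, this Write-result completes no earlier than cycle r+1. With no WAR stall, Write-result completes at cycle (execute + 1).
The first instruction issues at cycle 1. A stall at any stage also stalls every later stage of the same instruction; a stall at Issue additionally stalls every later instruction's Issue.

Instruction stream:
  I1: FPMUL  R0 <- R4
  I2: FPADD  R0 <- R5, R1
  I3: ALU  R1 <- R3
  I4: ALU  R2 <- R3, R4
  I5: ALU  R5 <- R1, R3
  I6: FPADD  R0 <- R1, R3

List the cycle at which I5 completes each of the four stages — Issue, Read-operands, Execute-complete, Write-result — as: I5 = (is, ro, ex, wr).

I5 = (18, 19, 20, 21)

c1: I1 issues→FPMUL
c2: I1 reads
c7: I1 exec-done
c8: I1 writes R0
c9: I2 issues→FPADD
c10: I2 reads · I3 issues→ALU
c11: I3 reads
c12: I3 exec-done
c13: I2 exec-done · I3 writes R1
c14: I2 writes R0 · I4 issues→ALU
c15: I4 reads
c16: I4 exec-done
c17: I4 writes R2
c18: I5 issues→ALU
c19: I5 reads · I6 issues→FPADD
c20: I5 exec-done · I6 reads
c21: I5 writes R5
c23: I6 exec-done
c24: I6 writes R0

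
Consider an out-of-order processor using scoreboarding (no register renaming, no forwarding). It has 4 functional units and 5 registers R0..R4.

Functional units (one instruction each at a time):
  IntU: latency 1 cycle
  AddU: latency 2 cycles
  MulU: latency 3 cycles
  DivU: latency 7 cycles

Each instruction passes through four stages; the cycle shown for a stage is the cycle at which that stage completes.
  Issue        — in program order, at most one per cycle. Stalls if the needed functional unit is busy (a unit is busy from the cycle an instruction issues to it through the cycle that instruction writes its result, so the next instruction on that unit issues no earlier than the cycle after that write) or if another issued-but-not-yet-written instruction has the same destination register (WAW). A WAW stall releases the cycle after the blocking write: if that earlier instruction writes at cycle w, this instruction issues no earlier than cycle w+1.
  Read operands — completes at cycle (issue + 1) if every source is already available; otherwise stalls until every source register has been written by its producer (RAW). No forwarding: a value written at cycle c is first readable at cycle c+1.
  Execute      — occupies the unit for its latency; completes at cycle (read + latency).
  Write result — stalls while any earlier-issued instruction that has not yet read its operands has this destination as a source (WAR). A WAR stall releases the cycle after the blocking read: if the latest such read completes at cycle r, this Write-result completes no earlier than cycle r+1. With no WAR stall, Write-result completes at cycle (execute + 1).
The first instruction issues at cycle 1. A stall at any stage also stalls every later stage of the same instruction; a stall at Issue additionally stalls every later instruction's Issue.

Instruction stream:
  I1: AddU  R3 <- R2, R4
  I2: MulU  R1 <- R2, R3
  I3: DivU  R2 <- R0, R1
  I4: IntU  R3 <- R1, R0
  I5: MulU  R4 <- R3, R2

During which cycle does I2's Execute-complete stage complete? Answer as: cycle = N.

1) issue 1, read 2, done 4, write 5
2) issue 2, read 6, done 9, write 10  <RAW R3: wait I1 write@5>
3) issue 3, read 11, done 18, write 19  <RAW R1: wait I2 write@10>
4) issue 6, read 11, done 12, write 13  <WAW R3: wait I1 write@5 / RAW R1: wait I2 write@10>
5) issue 11, read 20, done 23, write 24  <struct: MulU busy until I2 writes@10 / RAW R2: wait I3 write@19>

cycle = 9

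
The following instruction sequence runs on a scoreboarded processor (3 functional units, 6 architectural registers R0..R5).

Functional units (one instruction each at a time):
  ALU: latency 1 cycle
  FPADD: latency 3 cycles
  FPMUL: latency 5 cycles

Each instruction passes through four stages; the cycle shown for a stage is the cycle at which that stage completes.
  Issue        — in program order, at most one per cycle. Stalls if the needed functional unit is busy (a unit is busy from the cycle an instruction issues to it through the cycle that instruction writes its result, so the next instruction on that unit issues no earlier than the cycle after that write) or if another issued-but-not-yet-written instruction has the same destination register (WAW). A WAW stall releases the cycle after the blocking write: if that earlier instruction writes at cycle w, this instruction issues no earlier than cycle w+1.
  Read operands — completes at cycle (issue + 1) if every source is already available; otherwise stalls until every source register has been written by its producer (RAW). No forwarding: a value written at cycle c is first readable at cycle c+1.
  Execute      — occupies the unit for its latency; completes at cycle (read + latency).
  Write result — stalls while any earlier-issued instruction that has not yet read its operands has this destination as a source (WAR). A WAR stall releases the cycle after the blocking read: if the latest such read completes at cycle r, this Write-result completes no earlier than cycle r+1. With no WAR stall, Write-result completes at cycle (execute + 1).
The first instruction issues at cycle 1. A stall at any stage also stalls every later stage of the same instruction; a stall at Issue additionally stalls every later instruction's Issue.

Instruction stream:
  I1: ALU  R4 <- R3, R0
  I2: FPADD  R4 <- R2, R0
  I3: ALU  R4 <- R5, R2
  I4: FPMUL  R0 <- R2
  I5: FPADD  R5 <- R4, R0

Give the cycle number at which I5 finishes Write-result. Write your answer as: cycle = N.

cycle 1: I1 issues→ALU
cycle 2: I1 reads
cycle 3: I1 exec-done
cycle 4: I1 writes R4
cycle 5: I2 issues→FPADD
cycle 6: I2 reads
cycle 9: I2 exec-done
cycle 10: I2 writes R4
cycle 11: I3 issues→ALU
cycle 12: I3 reads · I4 issues→FPMUL
cycle 13: I3 exec-done · I4 reads · I5 issues→FPADD
cycle 14: I3 writes R4
cycle 18: I4 exec-done
cycle 19: I4 writes R0
cycle 20: I5 reads
cycle 23: I5 exec-done
cycle 24: I5 writes R5

cycle = 24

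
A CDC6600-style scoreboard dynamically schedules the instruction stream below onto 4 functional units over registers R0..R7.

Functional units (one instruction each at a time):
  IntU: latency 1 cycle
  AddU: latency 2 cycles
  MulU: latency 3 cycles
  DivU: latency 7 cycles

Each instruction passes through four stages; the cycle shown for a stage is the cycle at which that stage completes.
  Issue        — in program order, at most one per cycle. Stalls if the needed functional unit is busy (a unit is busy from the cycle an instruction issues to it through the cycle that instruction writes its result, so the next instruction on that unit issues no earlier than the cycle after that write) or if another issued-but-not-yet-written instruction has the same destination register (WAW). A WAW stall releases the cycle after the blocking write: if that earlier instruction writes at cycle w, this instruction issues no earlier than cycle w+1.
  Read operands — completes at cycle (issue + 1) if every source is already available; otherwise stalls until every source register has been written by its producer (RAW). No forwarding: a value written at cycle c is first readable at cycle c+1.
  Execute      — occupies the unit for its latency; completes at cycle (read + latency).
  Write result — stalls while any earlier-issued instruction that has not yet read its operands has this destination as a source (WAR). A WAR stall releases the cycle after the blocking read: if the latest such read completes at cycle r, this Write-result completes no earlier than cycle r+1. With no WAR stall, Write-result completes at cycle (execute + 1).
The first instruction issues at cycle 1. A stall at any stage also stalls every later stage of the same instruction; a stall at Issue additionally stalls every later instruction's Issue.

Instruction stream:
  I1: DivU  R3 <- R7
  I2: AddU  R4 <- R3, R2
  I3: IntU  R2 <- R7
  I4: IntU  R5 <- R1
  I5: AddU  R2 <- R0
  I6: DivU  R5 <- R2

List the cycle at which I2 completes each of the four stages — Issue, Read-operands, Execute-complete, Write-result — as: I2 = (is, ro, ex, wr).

I2 = (2, 11, 13, 14)

  I1 | 1 | 2 | 9 | 10
  I2 | 2 | 11 | 13 | 14   RAW R3: wait I1 write@10
  I3 | 3 | 4 | 5 | 12   WAR R2: wait I2 read@11
  I4 | 13 | 14 | 15 | 16   struct: IntU busy until I3 writes@12
  I5 | 15 | 16 | 18 | 19   struct: AddU busy until I2 writes@14
  I6 | 17 | 20 | 27 | 28   WAW R5: wait I4 write@16 · RAW R2: wait I5 write@19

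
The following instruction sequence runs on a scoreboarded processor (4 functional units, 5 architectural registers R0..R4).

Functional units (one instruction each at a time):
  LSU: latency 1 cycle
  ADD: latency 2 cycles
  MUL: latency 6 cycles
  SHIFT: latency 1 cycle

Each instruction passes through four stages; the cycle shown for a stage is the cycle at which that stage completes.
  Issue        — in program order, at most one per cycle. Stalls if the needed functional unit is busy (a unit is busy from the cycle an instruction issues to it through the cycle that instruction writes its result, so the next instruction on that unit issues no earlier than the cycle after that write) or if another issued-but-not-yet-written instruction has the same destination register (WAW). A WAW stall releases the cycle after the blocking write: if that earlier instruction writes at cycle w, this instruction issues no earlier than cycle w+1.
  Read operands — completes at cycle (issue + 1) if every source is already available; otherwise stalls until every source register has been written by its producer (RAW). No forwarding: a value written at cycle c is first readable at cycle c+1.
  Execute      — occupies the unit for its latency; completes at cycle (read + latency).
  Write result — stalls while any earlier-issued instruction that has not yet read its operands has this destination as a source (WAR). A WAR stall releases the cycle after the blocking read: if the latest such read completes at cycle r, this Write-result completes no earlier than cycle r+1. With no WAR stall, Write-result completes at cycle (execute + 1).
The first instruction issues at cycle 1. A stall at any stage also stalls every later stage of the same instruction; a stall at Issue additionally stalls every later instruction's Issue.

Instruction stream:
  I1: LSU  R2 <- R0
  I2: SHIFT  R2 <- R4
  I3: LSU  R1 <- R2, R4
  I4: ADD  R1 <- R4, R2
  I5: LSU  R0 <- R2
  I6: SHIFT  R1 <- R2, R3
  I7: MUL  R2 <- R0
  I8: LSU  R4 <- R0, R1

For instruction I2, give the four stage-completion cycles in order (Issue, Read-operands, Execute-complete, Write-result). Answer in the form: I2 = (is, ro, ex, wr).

c1: I1→LSU
c2: I1 RO
c3: I1 EX
c4: I1 WR R2
c5: I2→SHIFT
c6: I2 RO; I3→LSU
c7: I2 EX
c8: I2 WR R2
c9: I3 RO
c10: I3 EX
c11: I3 WR R1
c12: I4→ADD
c13: I4 RO; I5→LSU
c14: I5 RO
c15: I4 EX; I5 EX
c16: I4 WR R1; I5 WR R0
c17: I6→SHIFT
c18: I6 RO; I7→MUL
c19: I6 EX; I7 RO; I8→LSU
c20: I6 WR R1
c21: I8 RO
c22: I8 EX
c23: I8 WR R4
c25: I7 EX
c26: I7 WR R2

I2 = (5, 6, 7, 8)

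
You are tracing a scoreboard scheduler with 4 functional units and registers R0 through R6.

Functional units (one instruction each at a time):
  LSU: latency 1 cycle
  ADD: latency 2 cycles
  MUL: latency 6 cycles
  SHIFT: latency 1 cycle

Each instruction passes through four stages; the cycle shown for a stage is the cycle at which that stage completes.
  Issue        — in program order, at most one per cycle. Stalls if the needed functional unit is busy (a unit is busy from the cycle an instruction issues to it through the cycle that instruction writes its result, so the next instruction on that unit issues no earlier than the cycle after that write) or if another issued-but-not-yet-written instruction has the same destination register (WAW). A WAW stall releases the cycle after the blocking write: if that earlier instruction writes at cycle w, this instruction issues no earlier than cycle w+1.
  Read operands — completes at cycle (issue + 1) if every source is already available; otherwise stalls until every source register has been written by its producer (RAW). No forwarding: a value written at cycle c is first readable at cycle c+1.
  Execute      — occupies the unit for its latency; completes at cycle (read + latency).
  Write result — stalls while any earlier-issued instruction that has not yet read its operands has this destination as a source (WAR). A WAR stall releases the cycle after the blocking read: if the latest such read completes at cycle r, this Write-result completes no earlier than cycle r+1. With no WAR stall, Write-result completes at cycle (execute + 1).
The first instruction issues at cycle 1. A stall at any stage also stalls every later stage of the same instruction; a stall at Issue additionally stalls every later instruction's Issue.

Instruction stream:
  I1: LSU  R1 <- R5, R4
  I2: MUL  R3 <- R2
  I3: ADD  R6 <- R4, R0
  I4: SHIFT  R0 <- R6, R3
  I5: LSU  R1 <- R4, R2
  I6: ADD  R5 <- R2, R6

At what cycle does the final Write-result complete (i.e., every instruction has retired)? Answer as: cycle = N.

I1 -> (1, 2, 3, 4)
I2 -> (2, 3, 9, 10)
I3 -> (3, 4, 6, 7)
I4 -> (4, 11, 12, 13)  // RAW R3: wait I2 write@10
I5 -> (5, 6, 7, 8)
I6 -> (8, 9, 11, 12)  // struct: ADD busy until I3 writes@7

cycle = 13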